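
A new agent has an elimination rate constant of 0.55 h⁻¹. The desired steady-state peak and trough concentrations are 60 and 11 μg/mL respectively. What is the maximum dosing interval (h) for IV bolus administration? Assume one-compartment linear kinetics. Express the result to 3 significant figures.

3.08 h

Between IV bolus doses, concentration decays as C = C₀·e^(−kτ), so C_peak/C_trough = e^(kτ).
τ_max = ln(C_peak/C_trough) / k = ln(60/11) / 0.5500 = 1.696 / 0.5500 = 3.084 h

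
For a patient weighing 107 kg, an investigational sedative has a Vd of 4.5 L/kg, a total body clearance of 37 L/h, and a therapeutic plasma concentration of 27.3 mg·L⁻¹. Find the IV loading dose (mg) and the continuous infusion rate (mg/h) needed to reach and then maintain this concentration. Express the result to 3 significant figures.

(a) 13100 mg; (b) 1010 mg/h

Total Vd = 4.5 × 107 = 481.5 L
Loading dose = Vd × C = 481.5 × 27.3 = 13140 mg
Maintenance infusion rate = CL × Css = 37.00 × 27.3 = 1010 mg/h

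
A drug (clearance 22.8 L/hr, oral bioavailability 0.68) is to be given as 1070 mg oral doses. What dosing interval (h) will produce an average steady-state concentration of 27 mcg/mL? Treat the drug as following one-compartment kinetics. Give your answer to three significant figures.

F·D/τ = CL·Css → τ = F·D / (CL·Css).
τ = 0.68 × 1070 / (22.8 × 27) = 1.182 h

1.18 h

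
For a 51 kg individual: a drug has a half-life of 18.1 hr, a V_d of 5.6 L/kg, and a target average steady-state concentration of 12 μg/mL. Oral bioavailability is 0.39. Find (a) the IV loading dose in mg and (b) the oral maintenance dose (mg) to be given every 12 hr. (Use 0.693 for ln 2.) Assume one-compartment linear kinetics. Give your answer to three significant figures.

(a) 3430 mg; (b) 4040 mg

Vd = 5.6 L/kg × 51 kg = 285.6 L
LD = Vd × C = 285.6 × 12 = 3427 mg
CL = 0.693 × Vd / t½ = 0.693 × 285.6 / 18.1 = 10.93 L/h
D = CL × Css × τ / F = 10.93 × 12 × 12 / 0.39 = 4036 mg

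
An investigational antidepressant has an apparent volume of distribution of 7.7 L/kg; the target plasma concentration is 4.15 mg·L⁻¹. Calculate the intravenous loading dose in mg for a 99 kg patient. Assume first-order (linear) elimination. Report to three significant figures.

3160 mg

Vd = 7.7 L/kg × 99 kg = 762.3 L
The loading dose fills Vd to the target concentration.
LD = Vd × C = 762.3 × 4.150 = 3164 mg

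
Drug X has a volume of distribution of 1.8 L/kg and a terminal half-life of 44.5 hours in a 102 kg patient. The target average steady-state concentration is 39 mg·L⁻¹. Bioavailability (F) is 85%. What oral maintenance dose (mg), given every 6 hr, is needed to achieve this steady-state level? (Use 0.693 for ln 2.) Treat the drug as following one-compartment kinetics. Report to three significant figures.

787 mg

Vd = 1.8 L/kg × 102 kg = 183.6 L
k = 0.693/44.5 = 0.01557 h⁻¹, so CL = k·Vd = 0.01557 × 183.6 = 2.859 L/h
D = CL × Css × τ / F = 2.859 × 39 × 6 / 0.85 = 787.1 mg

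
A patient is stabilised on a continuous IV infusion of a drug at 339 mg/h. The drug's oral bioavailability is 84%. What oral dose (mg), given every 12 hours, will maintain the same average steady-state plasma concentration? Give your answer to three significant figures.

4840 mg

To maintain the same Css, the systemic dosing rate must be unchanged: F·D/τ = infusion rate.
D = rate × τ / F = 339 × 12 / 0.84 = 4843 mg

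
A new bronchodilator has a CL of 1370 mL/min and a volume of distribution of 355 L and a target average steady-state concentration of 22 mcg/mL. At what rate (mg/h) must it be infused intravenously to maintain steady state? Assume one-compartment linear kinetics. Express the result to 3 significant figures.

CL = 1370 mL/min × 60/1000 = 82.20 L/h
Maintenance depends on clearance, not Vd — rate in must match rate out.
R₀ = 82.20 × 22 = 1808 mg/h

1810 mg/h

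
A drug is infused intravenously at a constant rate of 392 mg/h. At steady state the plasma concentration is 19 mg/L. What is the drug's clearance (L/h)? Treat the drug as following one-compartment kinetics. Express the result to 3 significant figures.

At steady state, infusion rate = CL × Css, so CL = rate / Css.
CL = 392 / 19 = 20.63 L/h

20.6 L/h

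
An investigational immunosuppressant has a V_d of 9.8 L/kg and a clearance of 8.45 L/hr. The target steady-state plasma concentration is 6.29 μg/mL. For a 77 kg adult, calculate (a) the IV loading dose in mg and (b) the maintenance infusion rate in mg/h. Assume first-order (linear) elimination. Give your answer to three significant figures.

Vd(total) = 77 kg × 9.8 L/kg = 754.6 L
Loading: fill Vd to C_target → 754.6 L × 6.29 mg/L = 4746 mg
Infusion rate = 8.450 L/h × 6.29 mg/L = 53.15 mg/h

(a) 4750 mg; (b) 53.2 mg/h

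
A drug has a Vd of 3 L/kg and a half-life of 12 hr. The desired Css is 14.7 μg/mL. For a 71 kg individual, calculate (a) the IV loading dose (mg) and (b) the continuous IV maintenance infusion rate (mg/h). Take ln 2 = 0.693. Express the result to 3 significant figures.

(a) 3130 mg; (b) 181 mg/h

Total Vd = 3 × 71 = 213.0 L
LD = Vd × C = 213.0 × 14.7 = 3131 mg
CL = 0.693 × Vd / t½ = 0.693 × 213.0 / 12 = 12.30 L/h
Infusion rate = CL × Css = 12.30 × 14.7 = 180.8 mg/h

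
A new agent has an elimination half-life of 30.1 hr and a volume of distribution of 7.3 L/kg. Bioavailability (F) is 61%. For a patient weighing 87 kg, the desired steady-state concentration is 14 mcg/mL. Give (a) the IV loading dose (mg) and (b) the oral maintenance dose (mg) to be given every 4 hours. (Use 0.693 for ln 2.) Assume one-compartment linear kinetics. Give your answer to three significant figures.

Total Vd = 7.3 × 87 = 635.1 L
LD = Vd × C = 635.1 × 14 = 8891 mg
CL = 0.693 × Vd / t½ = 0.693 × 635.1 / 30.1 = 14.62 L/h
D = CL × Css × τ / F = 14.62 × 14 × 4 / 0.61 = 1342 mg

(a) 8890 mg; (b) 1340 mg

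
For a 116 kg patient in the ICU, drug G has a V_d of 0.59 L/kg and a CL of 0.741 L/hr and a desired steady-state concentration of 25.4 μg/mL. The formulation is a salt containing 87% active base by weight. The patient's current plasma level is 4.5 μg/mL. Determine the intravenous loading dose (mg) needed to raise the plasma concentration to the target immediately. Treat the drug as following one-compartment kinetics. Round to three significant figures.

1640 mg

Total Vd = 0.59 × 116 = 68.44 L
Concentration deficit ΔC = 25.4 − 4.5 = 20.90 mg/L
LD = Vd × ΔC / S = 68.44 × 20.90 / 0.87 = 1644 mg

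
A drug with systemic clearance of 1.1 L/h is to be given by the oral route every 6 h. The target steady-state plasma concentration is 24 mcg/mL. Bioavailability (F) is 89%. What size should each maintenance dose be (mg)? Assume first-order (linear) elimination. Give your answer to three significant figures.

D = CL × Css × τ / F = 1.100 × 24 × 6 / 0.89 = 178.0 mg

178 mg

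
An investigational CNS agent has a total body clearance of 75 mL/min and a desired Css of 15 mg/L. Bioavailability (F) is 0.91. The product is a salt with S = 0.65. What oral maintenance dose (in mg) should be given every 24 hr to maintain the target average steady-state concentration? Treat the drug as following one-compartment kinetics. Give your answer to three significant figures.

CL = 75 mL/min × 60/1000 = 4.500 L/h
D = CL × Css × τ / F / S = 4.500 × 15 × 24 / 0.91 / 0.65 = 2739 mg

2740 mg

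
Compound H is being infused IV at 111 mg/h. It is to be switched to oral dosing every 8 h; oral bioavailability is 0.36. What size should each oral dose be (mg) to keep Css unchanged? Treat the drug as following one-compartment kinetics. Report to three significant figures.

2470 mg

To maintain the same Css, the systemic dosing rate must be unchanged: F·D/τ = infusion rate.
D = rate × τ / F = 111 × 8 / 0.36 = 2467 mg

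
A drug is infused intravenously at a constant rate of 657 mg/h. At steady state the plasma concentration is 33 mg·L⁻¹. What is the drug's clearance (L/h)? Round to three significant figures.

At steady state, infusion rate = CL × Css, so CL = rate / Css.
CL = 657 / 33 = 19.91 L/h

19.9 L/h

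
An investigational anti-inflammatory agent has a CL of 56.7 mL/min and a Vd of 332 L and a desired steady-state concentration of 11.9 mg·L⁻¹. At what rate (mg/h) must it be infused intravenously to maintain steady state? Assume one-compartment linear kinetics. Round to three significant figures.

40.5 mg/h

CL = 56.7 mL/min = 56.7 × 0.06 = 3.402 L/h
At steady state, infusion rate equals elimination rate: rate in = CL × Css.
Rate = CL × Css = 3.402 × 11.9 = 40.48 mg/h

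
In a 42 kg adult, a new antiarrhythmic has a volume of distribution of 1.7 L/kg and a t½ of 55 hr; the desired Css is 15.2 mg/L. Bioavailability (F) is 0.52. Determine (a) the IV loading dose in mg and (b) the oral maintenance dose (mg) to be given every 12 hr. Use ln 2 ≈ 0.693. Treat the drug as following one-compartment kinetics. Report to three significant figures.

(a) 1090 mg; (b) 316 mg

Total Vd = 1.7 × 42 = 71.40 L
LD = Vd × C = 71.40 × 15.2 = 1085 mg
CL = 0.693 × Vd / t½ = 0.693 × 71.40 / 55 = 0.8996 L/h
D = CL × Css × τ / F = 0.8996 × 15.2 × 12 / 0.52 = 315.6 mg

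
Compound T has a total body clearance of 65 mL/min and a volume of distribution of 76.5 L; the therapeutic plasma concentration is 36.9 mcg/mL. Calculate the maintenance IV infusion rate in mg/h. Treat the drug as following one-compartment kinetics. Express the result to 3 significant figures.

CL = 65 mL/min = 65 × 0.06 = 3.900 L/h
Infusion rate = CL · Css = 3.900 L/h × 36.9 mg/L = 143.9 mg/h

144 mg/h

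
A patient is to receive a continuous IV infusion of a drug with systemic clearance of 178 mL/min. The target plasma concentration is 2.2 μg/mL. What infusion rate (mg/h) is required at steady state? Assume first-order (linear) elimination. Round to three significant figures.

23.5 mg/h

CL = 178 mL/min = 178 × 0.06 = 10.68 L/h
Infusion rate = CL · Css = 10.68 L/h × 2.2 mg/L = 23.50 mg/h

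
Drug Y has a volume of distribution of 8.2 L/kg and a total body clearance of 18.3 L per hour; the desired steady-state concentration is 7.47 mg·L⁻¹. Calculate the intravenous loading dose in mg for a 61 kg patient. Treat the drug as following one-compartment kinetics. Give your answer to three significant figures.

3740 mg

Vd = 8.2 L/kg × 61 kg = 500.2 L
LD = Vd × C = 500.2 × 7.470 = 3736 mg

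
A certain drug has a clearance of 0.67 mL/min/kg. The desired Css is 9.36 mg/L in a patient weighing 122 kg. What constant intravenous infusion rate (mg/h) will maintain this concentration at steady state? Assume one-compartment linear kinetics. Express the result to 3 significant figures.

45.9 mg/h

CL = 0.67 mL/min/kg × 122 kg = 81.74 mL/min = 81.74 × 60/1000 = 4.904 L/h
R₀ = 4.904 × 9.36 = 45.90 mg/h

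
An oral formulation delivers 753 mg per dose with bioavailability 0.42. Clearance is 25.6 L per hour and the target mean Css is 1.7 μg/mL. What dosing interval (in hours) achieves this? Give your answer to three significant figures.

7.27 h

F·D/τ = CL·Css → τ = F·D / (CL·Css).
τ = 0.42 × 753 / (25.6 × 1.7) = 7.267 h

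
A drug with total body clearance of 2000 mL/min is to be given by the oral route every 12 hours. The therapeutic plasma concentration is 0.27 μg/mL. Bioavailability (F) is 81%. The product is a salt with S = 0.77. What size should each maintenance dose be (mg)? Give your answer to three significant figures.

623 mg

Convert clearance: 2000 mL/min × 60 min/h ÷ 1000 mL/L = 120.0 L/h
At steady state, dose per interval replaces the amount cleared in that interval: F·S·D/τ = CL·Css.
D = CL × Css × τ / F / S = 120.0 × 0.27 × 12 / 0.81 / 0.77 = 623.4 mg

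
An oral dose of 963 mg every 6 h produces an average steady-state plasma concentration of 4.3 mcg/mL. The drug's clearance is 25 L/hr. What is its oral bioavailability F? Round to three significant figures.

F·D/τ = CL·Css at steady state → F = CL·Css·τ / D.
F = 25 × 4.3 × 6 / 963 = 0.670

0.670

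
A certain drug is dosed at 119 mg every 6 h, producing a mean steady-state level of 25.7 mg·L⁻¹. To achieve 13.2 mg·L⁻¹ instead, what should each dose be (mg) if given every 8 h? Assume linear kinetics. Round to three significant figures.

81.5 mg

For first-order elimination, Css ∝ F·D/(CL·τ); F and CL are unchanged, so Css ∝ D/τ.
D₂ = D₁ × (Css,target / Css,current) × (τ₂/τ₁) = 119 × (13.2/25.7) × (8/6) = 81.49 mg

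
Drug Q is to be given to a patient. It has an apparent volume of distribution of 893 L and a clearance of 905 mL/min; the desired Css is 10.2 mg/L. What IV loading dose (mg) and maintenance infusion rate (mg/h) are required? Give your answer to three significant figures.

(a) 9110 mg; (b) 554 mg/h

Loading dose = Vd × C = 893.0 × 10.2 = 9109 mg
CL = 905 mL/min = 905 × 0.06 = 54.30 L/h
Maintenance: replace elimination → rate = CL × Css = 54.30 × 10.2 = 553.9 mg/h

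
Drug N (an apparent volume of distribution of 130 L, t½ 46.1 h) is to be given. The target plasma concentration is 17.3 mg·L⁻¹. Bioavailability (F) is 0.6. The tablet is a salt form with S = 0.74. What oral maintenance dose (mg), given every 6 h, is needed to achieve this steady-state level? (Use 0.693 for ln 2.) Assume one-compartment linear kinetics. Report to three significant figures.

CL = 0.693 × Vd / t½ = 0.693 × 130.0 / 46.1 = 1.954 L/h
D = CL × Css × τ / F / S = 1.954 × 17.3 × 6 / 0.6 / 0.74 = 456.8 mg

457 mg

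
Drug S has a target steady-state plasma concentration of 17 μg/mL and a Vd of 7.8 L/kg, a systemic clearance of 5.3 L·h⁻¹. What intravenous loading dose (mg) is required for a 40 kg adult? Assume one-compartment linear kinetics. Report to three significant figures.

Vd(total) = 40 kg × 7.8 L/kg = 312.0 L
LD = Vd × C = 312.0 × 17.00 = 5304 mg

5300 mg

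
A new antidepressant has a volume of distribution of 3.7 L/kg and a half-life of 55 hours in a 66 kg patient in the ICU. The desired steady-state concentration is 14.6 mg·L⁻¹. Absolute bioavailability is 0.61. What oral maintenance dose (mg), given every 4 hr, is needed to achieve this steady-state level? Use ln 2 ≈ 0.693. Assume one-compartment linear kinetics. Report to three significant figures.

295 mg

Vd(total) = 66 kg × 3.7 L/kg = 244.2 L
k = 0.693/55 = 0.01260 h⁻¹, so CL = k·Vd = 0.01260 × 244.2 = 3.077 L/h
D = CL × Css × τ / F = 3.077 × 14.6 × 4 / 0.61 = 294.6 mg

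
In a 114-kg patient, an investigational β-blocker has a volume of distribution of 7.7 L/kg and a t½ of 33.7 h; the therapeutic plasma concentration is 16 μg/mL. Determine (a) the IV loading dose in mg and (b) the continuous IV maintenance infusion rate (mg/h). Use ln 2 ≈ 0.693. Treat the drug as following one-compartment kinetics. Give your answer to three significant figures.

Vd = 7.7 L/kg × 114 kg = 877.8 L
LD = Vd × C = 877.8 × 16 = 14040 mg
CL = 0.693 × Vd / t½ = 0.693 × 877.8 / 33.7 = 18.05 L/h
Infusion rate = CL × Css = 18.05 × 16 = 288.8 mg/h

(a) 14000 mg; (b) 289 mg/h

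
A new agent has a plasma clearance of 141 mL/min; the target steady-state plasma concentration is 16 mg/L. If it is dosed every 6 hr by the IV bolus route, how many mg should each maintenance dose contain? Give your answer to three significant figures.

CL = 141 mL/min × 60/1000 = 8.460 L/h
D = CL × Css × τ = 8.460 × 16 × 6 = 812.2 mg

812 mg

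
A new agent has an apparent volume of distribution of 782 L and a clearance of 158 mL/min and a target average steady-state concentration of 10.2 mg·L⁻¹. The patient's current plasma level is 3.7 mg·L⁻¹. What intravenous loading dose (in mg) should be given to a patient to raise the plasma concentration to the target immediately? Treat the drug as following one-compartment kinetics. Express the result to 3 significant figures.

5080 mg

Concentration deficit ΔC = 10.2 − 3.7 = 6.500 mg/L
LD = Vd × ΔC = 782.0 × 6.500 = 5083 mg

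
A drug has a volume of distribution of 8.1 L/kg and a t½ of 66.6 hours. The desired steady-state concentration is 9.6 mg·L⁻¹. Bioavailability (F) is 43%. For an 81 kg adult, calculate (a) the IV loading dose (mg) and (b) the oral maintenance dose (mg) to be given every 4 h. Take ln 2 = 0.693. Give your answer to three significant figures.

(a) 6300 mg; (b) 610 mg

Vd(total) = 81 kg × 8.1 L/kg = 656.1 L
LD = Vd × C = 656.1 × 9.6 = 6299 mg
CL = 0.693 × Vd / t½ = 0.693 × 656.1 / 66.6 = 6.827 L/h
D = CL × Css × τ / F = 6.827 × 9.6 × 4 / 0.43 = 609.7 mg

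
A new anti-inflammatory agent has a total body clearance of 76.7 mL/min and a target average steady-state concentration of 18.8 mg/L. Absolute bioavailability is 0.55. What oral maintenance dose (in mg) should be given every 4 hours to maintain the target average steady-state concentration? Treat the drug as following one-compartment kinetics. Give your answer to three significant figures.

629 mg

CL = 76.7 mL/min = 76.7 × 0.06 = 4.602 L/h
D = CL × Css × τ / F = 4.602 × 18.8 × 4 / 0.55 = 629.2 mg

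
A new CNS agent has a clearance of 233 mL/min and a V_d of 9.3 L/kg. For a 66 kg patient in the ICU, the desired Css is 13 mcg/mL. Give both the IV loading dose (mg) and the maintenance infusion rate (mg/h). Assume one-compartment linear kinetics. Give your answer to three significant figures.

(a) 7980 mg; (b) 182 mg/h

Vd(total) = 66 kg × 9.3 L/kg = 613.8 L
Loading dose = Vd × C = 613.8 × 13 = 7979 mg
Convert clearance: 233 mL/min × 60 min/h ÷ 1000 mL/L = 13.98 L/h
Infusion rate = 13.98 L/h × 13 mg/L = 181.7 mg/h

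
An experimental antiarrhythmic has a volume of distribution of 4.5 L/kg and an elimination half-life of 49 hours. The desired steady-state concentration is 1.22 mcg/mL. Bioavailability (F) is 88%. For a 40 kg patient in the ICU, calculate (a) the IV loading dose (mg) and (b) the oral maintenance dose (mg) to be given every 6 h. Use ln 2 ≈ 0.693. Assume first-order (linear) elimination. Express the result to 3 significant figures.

Vd = 4.5 L/kg × 40 kg = 180.0 L
LD = Vd × C = 180.0 × 1.22 = 219.6 mg
CL = 0.693 × Vd / t½ = 0.693 × 180.0 / 49 = 2.546 L/h
D = CL × Css × τ / F = 2.546 × 1.22 × 6 / 0.88 = 21.18 mg

(a) 220 mg; (b) 21.2 mg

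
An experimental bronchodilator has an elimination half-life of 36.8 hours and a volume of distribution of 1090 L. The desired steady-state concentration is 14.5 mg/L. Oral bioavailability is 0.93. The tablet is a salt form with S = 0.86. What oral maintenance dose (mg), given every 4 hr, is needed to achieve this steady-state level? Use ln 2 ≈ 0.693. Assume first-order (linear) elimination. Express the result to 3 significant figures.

k = 0.693/36.8 = 0.01883 h⁻¹, so CL = k·Vd = 0.01883 × 1090 = 20.52 L/h
D = CL × Css × τ / F / S = 20.52 × 14.5 × 4 / 0.93 / 0.86 = 1488 mg

1490 mg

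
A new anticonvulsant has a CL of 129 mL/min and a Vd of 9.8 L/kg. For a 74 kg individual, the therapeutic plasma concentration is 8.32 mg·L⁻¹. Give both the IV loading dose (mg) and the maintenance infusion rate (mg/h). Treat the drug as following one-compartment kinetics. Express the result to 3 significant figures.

Vd = 9.8 L/kg × 74 kg = 725.2 L
LD = Vd · C_target = 725.2 × 8.32 = 6034 mg
CL = 129 mL/min = 129 × 0.06 = 7.740 L/h
Maintenance infusion rate = CL × Css = 7.740 × 8.32 = 64.40 mg/h

(a) 6030 mg; (b) 64.4 mg/h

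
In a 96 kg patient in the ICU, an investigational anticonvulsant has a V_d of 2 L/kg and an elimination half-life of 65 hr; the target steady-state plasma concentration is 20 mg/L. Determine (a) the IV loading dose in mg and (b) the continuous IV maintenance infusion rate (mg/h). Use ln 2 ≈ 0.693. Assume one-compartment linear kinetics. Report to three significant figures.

(a) 3840 mg; (b) 40.9 mg/h

Vd(total) = 96 kg × 2 L/kg = 192.0 L
LD = Vd × C = 192.0 × 20 = 3840 mg
CL = 0.693 × Vd / t½ = 0.693 × 192.0 / 65 = 2.047 L/h
Infusion rate = CL × Css = 2.047 × 20 = 40.94 mg/h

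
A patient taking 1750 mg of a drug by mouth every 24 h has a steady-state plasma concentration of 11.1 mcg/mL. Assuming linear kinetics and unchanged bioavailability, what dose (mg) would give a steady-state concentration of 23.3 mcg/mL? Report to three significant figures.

3670 mg

For first-order elimination, Css ∝ F·D/(CL·τ); F and CL are unchanged, so Css ∝ D/τ.
D₂ = D₁ × (Css,target / Css,current) = 1750 × 23.3/11.1 = 3673 mg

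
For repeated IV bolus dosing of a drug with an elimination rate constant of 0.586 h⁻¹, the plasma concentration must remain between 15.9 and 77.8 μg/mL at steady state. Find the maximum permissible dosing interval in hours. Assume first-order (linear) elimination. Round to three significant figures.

2.71 h

Between IV bolus doses, concentration decays as C = C₀·e^(−kτ), so C_peak/C_trough = e^(kτ).
τ_max = ln(C_peak/C_trough) / k = ln(77.8/15.9) / 0.5860 = 1.588 / 0.5860 = 2.710 h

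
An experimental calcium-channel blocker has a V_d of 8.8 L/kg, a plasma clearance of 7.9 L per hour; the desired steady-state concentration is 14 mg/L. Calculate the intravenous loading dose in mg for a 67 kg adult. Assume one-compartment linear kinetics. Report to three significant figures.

Total Vd = 8.8 × 67 = 589.6 L
LD = Vd × C = 589.6 × 14.00 = 8254 mg

8250 mg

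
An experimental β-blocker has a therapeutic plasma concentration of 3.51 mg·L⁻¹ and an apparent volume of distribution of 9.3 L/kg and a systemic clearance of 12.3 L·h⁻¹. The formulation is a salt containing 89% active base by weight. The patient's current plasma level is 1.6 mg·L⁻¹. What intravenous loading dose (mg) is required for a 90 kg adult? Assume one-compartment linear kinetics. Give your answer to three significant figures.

1800 mg

Vd(total) = 90 kg × 9.3 L/kg = 837.0 L
Concentration deficit ΔC = 3.51 − 1.6 = 1.910 mg/L
LD = Vd × ΔC / S = 837.0 × 1.910 / 0.89 = 1796 mg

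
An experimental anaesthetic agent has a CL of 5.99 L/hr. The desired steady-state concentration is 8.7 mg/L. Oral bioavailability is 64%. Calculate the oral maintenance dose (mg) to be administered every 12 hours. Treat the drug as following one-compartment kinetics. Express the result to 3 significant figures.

977 mg

D = CL × Css × τ / F = 5.990 × 8.7 × 12 / 0.64 = 977.1 mg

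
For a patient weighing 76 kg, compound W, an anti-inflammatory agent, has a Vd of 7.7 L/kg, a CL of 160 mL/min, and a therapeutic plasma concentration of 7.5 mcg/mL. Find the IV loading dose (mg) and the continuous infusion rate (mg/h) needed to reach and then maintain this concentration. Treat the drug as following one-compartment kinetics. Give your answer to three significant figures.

(a) 4390 mg; (b) 72.0 mg/h

Vd(total) = 76 kg × 7.7 L/kg = 585.2 L
Loading: fill Vd to C_target → 585.2 L × 7.5 mg/L = 4389 mg
CL = 160 mL/min = 160 × 0.06 = 9.600 L/h
Infusion rate = 9.600 L/h × 7.5 mg/L = 72.00 mg/h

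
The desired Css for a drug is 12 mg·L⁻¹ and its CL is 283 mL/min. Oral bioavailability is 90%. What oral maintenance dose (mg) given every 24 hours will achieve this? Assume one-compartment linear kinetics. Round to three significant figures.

5430 mg

Convert clearance: 283 mL/min × 60 min/h ÷ 1000 mL/L = 16.98 L/h
At steady state, dose per interval replaces the amount cleared in that interval: F·D/τ = CL·Css.
D = CL × Css × τ / F = 16.98 × 12 × 24 / 0.9 = 5434 mg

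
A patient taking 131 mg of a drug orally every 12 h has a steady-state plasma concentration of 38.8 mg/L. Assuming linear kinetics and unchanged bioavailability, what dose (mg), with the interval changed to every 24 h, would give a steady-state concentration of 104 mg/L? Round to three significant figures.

702 mg

With linear kinetics, Css is proportional to dose rate (D/τ) at fixed clearance.
D₂ = D₁ × (Css,target / Css,current) × (τ₂/τ₁) = 131 × (104/38.8) × (24/12) = 702.3 mg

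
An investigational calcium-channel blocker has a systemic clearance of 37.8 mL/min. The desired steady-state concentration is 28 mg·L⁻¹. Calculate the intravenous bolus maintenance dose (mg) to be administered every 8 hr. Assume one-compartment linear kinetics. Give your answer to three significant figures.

508 mg

CL = 37.8 mL/min = 37.8 × 0.06 = 2.268 L/h
D = CL × Css × τ = 2.268 × 28 × 8 = 508.0 mg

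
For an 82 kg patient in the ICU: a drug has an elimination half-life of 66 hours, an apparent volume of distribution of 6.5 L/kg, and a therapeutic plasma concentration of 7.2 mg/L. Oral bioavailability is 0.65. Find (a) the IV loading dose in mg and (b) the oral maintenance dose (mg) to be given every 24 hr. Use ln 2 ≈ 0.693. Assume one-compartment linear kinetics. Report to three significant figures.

Vd(total) = 82 kg × 6.5 L/kg = 533.0 L
LD = Vd × C = 533.0 × 7.2 = 3838 mg
CL = 0.693 × Vd / t½ = 0.693 × 533.0 / 66 = 5.597 L/h
D = CL × Css × τ / F = 5.597 × 7.2 × 24 / 0.65 = 1488 mg

(a) 3840 mg; (b) 1490 mg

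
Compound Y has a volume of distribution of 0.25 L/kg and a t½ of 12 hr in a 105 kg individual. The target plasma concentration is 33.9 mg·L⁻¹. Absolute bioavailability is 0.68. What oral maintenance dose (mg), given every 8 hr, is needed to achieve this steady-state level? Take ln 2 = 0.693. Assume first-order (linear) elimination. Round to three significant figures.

605 mg

Total Vd = 0.25 × 105 = 26.25 L
CL = 0.693 × Vd / t½ = 0.693 × 26.25 / 12 = 1.516 L/h
D = CL × Css × τ / F = 1.516 × 33.9 × 8 / 0.68 = 604.6 mg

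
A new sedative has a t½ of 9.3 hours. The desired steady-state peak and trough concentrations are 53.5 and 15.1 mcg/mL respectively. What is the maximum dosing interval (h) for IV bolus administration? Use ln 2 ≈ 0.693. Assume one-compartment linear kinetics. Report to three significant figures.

k = 0.693 / t½ = 0.693 / 9.3 = 0.07452 h⁻¹
Between IV bolus doses, concentration decays as C = C₀·e^(−kτ), so C_peak/C_trough = e^(kτ).
τ_max = ln(C_peak/C_trough) / k = ln(53.5/15.1) / 0.07452 = 1.265 / 0.07452 = 16.98 h

17.0 h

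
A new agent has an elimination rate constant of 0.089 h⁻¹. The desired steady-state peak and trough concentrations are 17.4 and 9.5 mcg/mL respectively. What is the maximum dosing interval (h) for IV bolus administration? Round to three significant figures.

Between IV bolus doses, concentration decays as C = C₀·e^(−kτ), so C_peak/C_trough = e^(kτ).
τ_max = ln(C_peak/C_trough) / k = ln(17.4/9.5) / 0.08900 = 0.6052 / 0.08900 = 6.800 h

6.80 h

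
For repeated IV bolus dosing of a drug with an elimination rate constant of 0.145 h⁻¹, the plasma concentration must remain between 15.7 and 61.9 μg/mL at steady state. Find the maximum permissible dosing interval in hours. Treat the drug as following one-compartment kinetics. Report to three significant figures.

Between IV bolus doses, concentration decays as C = C₀·e^(−kτ), so C_peak/C_trough = e^(kτ).
τ_max = ln(C_peak/C_trough) / k = ln(61.9/15.7) / 0.1450 = 1.372 / 0.1450 = 9.462 h

9.46 h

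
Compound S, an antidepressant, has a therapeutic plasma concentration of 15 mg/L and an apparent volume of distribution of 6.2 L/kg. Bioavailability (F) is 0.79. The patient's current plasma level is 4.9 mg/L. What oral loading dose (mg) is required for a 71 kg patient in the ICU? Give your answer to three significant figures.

5630 mg

Total Vd = 6.2 × 71 = 440.2 L
Concentration deficit ΔC = 15 − 4.9 = 10.10 mg/L
LD = Vd × ΔC / F = 440.2 × 10.10 / 0.79 = 5628 mg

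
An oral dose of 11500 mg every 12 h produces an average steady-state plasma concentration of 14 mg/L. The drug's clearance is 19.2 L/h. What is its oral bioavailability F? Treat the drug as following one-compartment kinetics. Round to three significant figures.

F·D/τ = CL·Css at steady state → F = CL·Css·τ / D.
F = 19.2 × 14 × 12 / 11500 = 0.280

0.280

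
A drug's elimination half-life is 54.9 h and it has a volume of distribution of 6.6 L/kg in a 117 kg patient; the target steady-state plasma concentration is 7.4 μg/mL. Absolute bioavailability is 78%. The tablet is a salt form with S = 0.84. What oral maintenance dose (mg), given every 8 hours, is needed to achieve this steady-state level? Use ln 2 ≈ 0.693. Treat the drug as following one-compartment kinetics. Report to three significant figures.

Vd = 6.6 L/kg × 117 kg = 772.2 L
CL = 0.693 × Vd / t½ = 0.693 × 772.2 / 54.9 = 9.747 L/h
D = CL × Css × τ / F / S = 9.747 × 7.4 × 8 / 0.78 / 0.84 = 880.7 mg

881 mg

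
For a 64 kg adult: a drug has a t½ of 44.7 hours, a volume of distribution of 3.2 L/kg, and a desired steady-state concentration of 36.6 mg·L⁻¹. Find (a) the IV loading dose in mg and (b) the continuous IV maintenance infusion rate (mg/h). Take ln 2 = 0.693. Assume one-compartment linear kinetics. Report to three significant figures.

(a) 7500 mg; (b) 116 mg/h

Total Vd = 3.2 × 64 = 204.8 L
LD = Vd × C = 204.8 × 36.6 = 7496 mg
CL = 0.693 × Vd / t½ = 0.693 × 204.8 / 44.7 = 3.175 L/h
Infusion rate = CL × Css = 3.175 × 36.6 = 116.2 mg/h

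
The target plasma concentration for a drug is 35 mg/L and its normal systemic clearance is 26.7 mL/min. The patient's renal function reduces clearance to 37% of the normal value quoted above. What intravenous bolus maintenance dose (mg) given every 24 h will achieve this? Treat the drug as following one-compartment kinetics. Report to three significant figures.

CL = 26.7 mL/min = 26.7 × 0.06 = 1.602 L/h
Patient clearance = 0.37 × 1.602 = 0.5927 L/h
D = CL × Css × τ = 0.5927 × 35 × 24 = 497.9 mg

498 mg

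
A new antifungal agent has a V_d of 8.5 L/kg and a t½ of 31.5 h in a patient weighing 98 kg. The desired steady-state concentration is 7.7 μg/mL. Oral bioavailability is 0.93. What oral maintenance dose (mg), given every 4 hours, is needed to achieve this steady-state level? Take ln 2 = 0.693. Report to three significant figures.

607 mg

Total Vd = 8.5 × 98 = 833.0 L
CL = 0.693 × Vd / t½ = 0.693 × 833.0 / 31.5 = 18.33 L/h
D = CL × Css × τ / F = 18.33 × 7.7 × 4 / 0.93 = 607.1 mg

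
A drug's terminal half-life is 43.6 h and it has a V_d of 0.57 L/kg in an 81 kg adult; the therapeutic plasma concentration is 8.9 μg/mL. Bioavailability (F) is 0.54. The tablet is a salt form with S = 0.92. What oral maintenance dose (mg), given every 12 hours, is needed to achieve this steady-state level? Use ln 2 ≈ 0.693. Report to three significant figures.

158 mg

Total Vd = 0.57 × 81 = 46.17 L
CL = ln 2 · Vd / t½ = 0.693 × 46.17 / 43.6 = 0.7338 L/h
D = CL × Css × τ / F / S = 0.7338 × 8.9 × 12 / 0.54 / 0.92 = 157.7 mg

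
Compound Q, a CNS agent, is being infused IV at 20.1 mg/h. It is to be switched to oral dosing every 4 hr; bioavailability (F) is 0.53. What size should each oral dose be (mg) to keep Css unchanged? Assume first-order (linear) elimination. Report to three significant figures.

To maintain the same Css, the systemic dosing rate must be unchanged: F·D/τ = infusion rate.
D = rate × τ / F = 20.1 × 4 / 0.53 = 151.7 mg

152 mg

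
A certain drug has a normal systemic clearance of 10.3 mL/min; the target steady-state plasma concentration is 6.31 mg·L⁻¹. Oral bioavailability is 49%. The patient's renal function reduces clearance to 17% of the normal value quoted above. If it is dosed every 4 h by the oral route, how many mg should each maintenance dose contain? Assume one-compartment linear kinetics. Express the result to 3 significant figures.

CL = 10.3 mL/min = 10.3 × 0.06 = 0.6180 L/h
Patient clearance = 0.17 × 0.6180 = 0.1051 L/h
D = CL × Css × τ / F = 0.1051 × 6.31 × 4 / 0.49 = 5.414 mg

5.41 mg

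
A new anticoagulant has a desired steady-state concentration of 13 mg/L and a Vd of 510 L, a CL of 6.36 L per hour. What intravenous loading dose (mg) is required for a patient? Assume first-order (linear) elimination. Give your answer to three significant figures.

LD = Vd × C = 510.0 × 13.00 = 6630 mg

6630 mg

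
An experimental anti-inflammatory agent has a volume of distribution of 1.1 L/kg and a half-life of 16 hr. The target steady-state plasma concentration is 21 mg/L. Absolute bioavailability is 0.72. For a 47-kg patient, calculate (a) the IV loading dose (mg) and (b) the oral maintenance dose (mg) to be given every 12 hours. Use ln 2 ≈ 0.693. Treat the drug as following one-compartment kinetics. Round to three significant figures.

(a) 1090 mg; (b) 784 mg

Vd(total) = 47 kg × 1.1 L/kg = 51.70 L
LD = Vd × C = 51.70 × 21 = 1086 mg
CL = 0.693 × Vd / t½ = 0.693 × 51.70 / 16 = 2.239 L/h
D = CL × Css × τ / F = 2.239 × 21 × 12 / 0.72 = 783.7 mg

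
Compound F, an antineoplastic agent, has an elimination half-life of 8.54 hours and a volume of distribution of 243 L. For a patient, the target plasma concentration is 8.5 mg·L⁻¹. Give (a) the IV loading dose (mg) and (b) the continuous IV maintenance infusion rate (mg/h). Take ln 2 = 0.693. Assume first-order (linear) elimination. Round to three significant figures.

LD = Vd × C = 243.0 × 8.5 = 2066 mg
CL = 0.693 × Vd / t½ = 0.693 × 243.0 / 8.54 = 19.72 L/h
Infusion rate = CL × Css = 19.72 × 8.5 = 167.6 mg/h

(a) 2070 mg; (b) 168 mg/h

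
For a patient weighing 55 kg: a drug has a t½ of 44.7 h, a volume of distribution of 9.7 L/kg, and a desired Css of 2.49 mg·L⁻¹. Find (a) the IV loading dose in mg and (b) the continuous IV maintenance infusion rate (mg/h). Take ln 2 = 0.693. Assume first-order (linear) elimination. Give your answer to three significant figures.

Vd(total) = 55 kg × 9.7 L/kg = 533.5 L
LD = Vd × C = 533.5 × 2.49 = 1328 mg
CL = 0.693 × Vd / t½ = 0.693 × 533.5 / 44.7 = 8.271 L/h
Infusion rate = CL × Css = 8.271 × 2.49 = 20.59 mg/h

(a) 1330 mg; (b) 20.6 mg/h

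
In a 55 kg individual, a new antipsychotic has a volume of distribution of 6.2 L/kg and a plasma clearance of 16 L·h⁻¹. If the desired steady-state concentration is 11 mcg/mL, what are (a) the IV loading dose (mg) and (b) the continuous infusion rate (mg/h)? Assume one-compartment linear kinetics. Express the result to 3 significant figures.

Vd = 6.2 L/kg × 55 kg = 341.0 L
LD = Vd · C_target = 341.0 × 11 = 3751 mg
Maintenance: replace elimination → rate = CL × Css = 16.00 × 11 = 176.0 mg/h

(a) 3750 mg; (b) 176 mg/h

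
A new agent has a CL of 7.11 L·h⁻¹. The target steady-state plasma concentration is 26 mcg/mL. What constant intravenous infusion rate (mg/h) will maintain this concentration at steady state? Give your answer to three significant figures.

Rate = CL × Css = 7.110 × 26 = 184.9 mg/h

185 mg/h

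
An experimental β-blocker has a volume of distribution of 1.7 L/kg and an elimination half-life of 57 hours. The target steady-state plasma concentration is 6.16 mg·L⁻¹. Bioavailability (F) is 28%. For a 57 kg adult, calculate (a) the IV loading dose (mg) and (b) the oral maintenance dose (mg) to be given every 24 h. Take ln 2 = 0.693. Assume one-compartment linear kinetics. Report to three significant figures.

Vd = 1.7 L/kg × 57 kg = 96.90 L
LD = Vd × C = 96.90 × 6.16 = 596.9 mg
CL = 0.693 × Vd / t½ = 0.693 × 96.90 / 57 = 1.178 L/h
D = CL × Css × τ / F = 1.178 × 6.16 × 24 / 0.28 = 622.0 mg

(a) 597 mg; (b) 622 mg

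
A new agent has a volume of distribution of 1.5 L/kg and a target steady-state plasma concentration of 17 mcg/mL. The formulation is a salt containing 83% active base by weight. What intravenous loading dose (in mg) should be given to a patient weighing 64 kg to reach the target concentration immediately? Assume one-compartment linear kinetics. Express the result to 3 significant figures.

Total Vd = 1.5 × 64 = 96.00 L
The loading dose fills Vd to the target concentration.
LD = Vd × C / S = 96.00 × 17.00 / 0.83 = 1966 mg

1970 mg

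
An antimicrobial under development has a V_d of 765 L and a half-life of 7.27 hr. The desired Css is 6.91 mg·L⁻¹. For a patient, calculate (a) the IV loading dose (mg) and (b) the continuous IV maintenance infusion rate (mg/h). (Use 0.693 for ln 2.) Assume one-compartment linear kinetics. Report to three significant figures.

LD = Vd × C = 765.0 × 6.91 = 5286 mg
CL = 0.693 × Vd / t½ = 0.693 × 765.0 / 7.27 = 72.92 L/h
Infusion rate = CL × Css = 72.92 × 6.91 = 503.9 mg/h

(a) 5290 mg; (b) 504 mg/h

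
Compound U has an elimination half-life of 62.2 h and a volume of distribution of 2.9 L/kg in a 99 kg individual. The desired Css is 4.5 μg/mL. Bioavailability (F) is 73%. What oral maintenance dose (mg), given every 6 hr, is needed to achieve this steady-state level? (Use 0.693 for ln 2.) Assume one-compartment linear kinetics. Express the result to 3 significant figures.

Vd = 2.9 L/kg × 99 kg = 287.1 L
k = 0.693/62.2 = 0.01114 h⁻¹, so CL = k·Vd = 0.01114 × 287.1 = 3.198 L/h
D = CL × Css × τ / F = 3.198 × 4.5 × 6 / 0.73 = 118.3 mg

118 mg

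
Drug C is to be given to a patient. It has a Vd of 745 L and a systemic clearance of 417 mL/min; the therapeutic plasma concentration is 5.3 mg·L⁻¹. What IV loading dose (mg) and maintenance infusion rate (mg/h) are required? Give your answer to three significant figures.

LD = Vd · C_target = 745.0 × 5.3 = 3949 mg
CL = 417 mL/min = 417 × 0.06 = 25.02 L/h
Infusion rate = 25.02 L/h × 5.3 mg/L = 132.6 mg/h

(a) 3950 mg; (b) 133 mg/h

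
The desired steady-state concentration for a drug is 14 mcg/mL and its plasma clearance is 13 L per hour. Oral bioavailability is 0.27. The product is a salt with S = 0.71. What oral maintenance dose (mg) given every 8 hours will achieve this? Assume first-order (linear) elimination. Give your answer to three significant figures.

D = CL × Css × τ / F / S = 13.00 × 14 × 8 / 0.27 / 0.71 = 7595 mg

7600 mg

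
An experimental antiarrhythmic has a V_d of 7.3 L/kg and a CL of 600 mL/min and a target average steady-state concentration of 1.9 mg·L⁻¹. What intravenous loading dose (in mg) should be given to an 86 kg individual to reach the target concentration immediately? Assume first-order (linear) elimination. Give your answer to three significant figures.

1190 mg

Vd = 7.3 L/kg × 86 kg = 627.8 L
LD = Vd × C = 627.8 × 1.900 = 1193 mg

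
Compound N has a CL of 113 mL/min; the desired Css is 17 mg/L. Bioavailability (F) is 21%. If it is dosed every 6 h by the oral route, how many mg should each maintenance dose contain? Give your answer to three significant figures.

3290 mg

Convert clearance: 113 mL/min × 60 min/h ÷ 1000 mL/L = 6.780 L/h
D = CL × Css × τ / F = 6.780 × 17 × 6 / 0.21 = 3293 mg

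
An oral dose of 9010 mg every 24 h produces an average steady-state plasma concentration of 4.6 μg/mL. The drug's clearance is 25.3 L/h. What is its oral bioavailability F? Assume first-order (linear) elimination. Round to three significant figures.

0.310

F·D/τ = CL·Css at steady state → F = CL·Css·τ / D.
F = 25.3 × 4.6 × 24 / 9010 = 0.310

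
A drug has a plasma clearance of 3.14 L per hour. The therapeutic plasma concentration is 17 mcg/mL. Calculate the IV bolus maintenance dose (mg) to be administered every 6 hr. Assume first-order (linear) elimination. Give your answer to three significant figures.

D = CL × Css × τ = 3.140 × 17 × 6 = 320.3 mg

320 mg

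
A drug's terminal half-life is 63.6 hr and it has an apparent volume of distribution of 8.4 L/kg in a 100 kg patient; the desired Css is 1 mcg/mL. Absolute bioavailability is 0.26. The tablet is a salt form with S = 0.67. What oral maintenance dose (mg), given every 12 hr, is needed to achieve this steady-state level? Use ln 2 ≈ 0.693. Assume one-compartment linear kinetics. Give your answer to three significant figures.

Total Vd = 8.4 × 100 = 840.0 L
CL = ln 2 · Vd / t½ = 0.693 × 840.0 / 63.6 = 9.153 L/h
D = CL × Css × τ / F / S = 9.153 × 1 × 12 / 0.26 / 0.67 = 630.5 mg

631 mg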